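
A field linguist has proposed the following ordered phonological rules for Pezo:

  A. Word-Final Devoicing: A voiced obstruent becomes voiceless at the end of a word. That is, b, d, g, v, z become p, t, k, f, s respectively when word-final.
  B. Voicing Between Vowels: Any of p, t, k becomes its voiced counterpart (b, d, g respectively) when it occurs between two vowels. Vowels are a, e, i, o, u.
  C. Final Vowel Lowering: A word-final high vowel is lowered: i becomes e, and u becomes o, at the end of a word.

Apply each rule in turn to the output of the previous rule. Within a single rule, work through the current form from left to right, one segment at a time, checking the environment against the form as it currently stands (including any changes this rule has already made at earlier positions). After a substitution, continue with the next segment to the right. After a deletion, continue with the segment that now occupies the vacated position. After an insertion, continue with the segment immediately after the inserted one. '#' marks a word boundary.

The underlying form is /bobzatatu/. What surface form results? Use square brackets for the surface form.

[bobzadado]

A Word-Final Devoicing: no change — [bobzatatu]
B Voicing Between Vowels: [bobzatatu] → [bobzadadu]
C Final Vowel Lowering: [bobzadadu] → [bobzadado]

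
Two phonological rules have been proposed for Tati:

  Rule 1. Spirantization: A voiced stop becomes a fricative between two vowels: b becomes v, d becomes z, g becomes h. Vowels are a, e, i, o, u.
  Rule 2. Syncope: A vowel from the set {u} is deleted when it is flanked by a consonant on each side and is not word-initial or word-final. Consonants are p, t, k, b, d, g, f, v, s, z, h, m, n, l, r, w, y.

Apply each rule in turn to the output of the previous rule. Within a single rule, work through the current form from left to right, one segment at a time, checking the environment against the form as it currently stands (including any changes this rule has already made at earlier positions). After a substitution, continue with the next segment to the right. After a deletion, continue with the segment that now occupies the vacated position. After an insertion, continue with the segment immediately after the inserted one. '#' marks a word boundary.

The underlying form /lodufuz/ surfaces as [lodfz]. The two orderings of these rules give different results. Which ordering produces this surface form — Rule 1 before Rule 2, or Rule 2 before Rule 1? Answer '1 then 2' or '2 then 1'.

2 then 1

Order 1 then 2:
  1 Spirantization: [lodufuz] → [lozufuz]
  2 Syncope: [lozufuz] → [lozfz]
  result: [lozfz]
Order 2 then 1:
  2 Syncope: [lodufuz] → [lodfz]
  1 Spirantization: no change — [lodfz]
  result: [lodfz]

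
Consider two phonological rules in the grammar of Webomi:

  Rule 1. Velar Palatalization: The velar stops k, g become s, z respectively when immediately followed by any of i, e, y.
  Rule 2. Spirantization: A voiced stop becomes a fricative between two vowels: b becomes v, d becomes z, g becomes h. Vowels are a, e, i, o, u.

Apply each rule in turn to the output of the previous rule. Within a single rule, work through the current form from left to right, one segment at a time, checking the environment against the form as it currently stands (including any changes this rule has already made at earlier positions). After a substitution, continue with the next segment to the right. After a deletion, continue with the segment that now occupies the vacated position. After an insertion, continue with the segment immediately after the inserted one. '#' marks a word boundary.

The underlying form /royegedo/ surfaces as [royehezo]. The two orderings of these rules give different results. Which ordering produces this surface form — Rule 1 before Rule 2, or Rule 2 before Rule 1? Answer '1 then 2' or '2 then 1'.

Order 1 then 2:
  1 Velar Palatalization: [royegedo] → [royezedo]
  2 Spirantization: [royezedo] → [royezezo]
  result: [royezezo]
Order 2 then 1:
  2 Spirantization: [royegedo] → [royehezo]
  1 Velar Palatalization: no change — [royehezo]
  result: [royehezo]

2 then 1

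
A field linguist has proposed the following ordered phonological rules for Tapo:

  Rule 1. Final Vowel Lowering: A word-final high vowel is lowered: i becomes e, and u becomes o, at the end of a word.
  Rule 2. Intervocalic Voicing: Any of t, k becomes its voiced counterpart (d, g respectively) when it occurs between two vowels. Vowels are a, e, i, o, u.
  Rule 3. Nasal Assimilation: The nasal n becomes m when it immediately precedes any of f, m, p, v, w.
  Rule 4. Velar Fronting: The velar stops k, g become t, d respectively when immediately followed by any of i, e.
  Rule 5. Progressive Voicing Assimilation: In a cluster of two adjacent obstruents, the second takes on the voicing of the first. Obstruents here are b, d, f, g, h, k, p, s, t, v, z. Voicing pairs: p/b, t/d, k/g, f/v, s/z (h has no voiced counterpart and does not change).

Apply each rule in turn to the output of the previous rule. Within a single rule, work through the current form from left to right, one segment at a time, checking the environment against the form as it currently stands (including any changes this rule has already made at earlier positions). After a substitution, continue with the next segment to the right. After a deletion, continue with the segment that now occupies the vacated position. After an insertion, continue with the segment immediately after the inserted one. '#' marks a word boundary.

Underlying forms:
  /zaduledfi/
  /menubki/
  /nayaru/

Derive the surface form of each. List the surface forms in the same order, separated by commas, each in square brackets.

/zaduledfi/:
  Rule 1 Final Vowel Lowering: [zaduledfi] → [zaduledfe]
  Rule 2 Intervocalic Voicing: no change — [zaduledfe]
  Rule 3 Nasal Assimilation: no change — [zaduledfe]
  Rule 4 Velar Fronting: no change — [zaduledfe]
  Rule 5 Progressive Voicing Assimilation: [zaduledfe] → [zaduledve]
/menubki/:
  Rule 1 Final Vowel Lowering: [menubki] → [menubke]
  Rule 2 Intervocalic Voicing: no change — [menubke]
  Rule 3 Nasal Assimilation: no change — [menubke]
  Rule 4 Velar Fronting: [menubke] → [menubte]
  Rule 5 Progressive Voicing Assimilation: [menubte] → [menubde]
/nayaru/:
  Rule 1 Final Vowel Lowering: [nayaru] → [nayaro]
  Rule 2 Intervocalic Voicing: no change — [nayaro]
  Rule 3 Nasal Assimilation: no change — [nayaro]
  Rule 4 Velar Fronting: no change — [nayaro]
  Rule 5 Progressive Voicing Assimilation: no change — [nayaro]

[zaduledve], [menubde], [nayaro]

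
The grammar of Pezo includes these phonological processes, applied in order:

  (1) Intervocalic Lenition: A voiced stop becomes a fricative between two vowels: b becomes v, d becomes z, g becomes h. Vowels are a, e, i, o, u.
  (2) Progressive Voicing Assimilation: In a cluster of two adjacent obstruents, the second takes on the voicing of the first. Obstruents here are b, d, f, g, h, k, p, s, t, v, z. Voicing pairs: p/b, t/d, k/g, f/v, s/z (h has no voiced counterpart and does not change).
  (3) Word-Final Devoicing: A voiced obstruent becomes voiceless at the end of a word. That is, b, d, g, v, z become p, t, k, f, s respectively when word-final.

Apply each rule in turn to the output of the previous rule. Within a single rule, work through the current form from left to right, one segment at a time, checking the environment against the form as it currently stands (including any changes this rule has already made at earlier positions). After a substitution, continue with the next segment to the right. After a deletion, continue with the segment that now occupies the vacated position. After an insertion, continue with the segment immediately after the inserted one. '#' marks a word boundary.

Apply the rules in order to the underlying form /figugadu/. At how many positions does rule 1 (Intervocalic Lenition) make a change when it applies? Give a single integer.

3

(1) Intervocalic Lenition: [figugadu] → [fihuhazu]
(2) Progressive Voicing Assimilation: no change — [fihuhazu]
(3) Word-Final Devoicing: no change — [fihuhazu]
Rule 1 changed 3 position(s).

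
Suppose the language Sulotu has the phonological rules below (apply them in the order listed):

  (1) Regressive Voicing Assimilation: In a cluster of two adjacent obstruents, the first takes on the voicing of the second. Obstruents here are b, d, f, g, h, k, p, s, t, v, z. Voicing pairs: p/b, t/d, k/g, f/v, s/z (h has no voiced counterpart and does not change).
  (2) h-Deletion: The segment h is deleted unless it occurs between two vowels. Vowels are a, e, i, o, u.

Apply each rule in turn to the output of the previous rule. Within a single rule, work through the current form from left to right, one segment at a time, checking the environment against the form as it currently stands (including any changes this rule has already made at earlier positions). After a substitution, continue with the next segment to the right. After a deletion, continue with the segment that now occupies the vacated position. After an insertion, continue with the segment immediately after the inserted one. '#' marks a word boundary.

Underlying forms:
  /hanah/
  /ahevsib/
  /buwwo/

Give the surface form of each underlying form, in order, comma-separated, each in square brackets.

[ana], [ahefsib], [buwwo]

/hanah/:
  (1) Regressive Voicing Assimilation: no change — [hanah]
  (2) h-Deletion: [hanah] → [ana]
/ahevsib/:
  (1) Regressive Voicing Assimilation: [ahevsib] → [ahefsib]
  (2) h-Deletion: no change — [ahefsib]
/buwwo/:
  (1) Regressive Voicing Assimilation: no change — [buwwo]
  (2) h-Deletion: no change — [buwwo]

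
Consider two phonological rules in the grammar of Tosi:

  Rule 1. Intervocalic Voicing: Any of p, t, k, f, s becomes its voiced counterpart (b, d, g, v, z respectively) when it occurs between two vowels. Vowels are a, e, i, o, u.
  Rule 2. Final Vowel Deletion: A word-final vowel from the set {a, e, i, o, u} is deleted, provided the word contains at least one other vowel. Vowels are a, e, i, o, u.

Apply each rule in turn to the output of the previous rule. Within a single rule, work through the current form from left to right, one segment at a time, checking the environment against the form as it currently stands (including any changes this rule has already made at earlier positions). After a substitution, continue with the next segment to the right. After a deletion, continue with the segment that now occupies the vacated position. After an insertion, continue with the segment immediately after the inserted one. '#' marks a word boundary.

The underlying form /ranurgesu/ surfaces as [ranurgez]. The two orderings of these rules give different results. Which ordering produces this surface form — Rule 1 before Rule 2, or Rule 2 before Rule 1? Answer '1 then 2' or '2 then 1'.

1 then 2

Order 1 then 2:
  1 Intervocalic Voicing: [ranurgesu] → [ranurgezu]
  2 Final Vowel Deletion: [ranurgezu] → [ranurgez]
  result: [ranurgez]
Order 2 then 1:
  2 Final Vowel Deletion: [ranurgesu] → [ranurges]
  1 Intervocalic Voicing: no change — [ranurges]
  result: [ranurges]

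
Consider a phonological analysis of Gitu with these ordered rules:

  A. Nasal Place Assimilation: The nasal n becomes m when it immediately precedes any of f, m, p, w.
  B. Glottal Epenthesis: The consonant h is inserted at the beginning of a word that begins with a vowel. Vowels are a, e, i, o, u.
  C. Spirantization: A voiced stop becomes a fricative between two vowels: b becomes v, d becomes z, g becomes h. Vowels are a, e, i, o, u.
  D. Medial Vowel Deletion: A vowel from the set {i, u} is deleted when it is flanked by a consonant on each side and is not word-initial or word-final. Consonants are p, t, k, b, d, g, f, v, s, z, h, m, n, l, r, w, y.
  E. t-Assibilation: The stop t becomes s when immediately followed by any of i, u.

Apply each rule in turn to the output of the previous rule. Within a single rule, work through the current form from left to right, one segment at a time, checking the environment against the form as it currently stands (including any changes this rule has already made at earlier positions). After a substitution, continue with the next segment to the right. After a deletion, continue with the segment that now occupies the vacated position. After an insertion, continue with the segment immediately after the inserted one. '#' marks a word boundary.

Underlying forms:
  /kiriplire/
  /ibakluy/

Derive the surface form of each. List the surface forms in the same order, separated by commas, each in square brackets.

[krplre], [hvakly]

/kiriplire/:
  A Nasal Place Assimilation: no change — [kiriplire]
  B Glottal Epenthesis: no change — [kiriplire]
  C Spirantization: no change — [kiriplire]
  D Medial Vowel Deletion: [kiriplire] → [krplre]
  E t-Assibilation: no change — [krplre]
/ibakluy/:
  A Nasal Place Assimilation: no change — [ibakluy]
  B Glottal Epenthesis: [ibakluy] → [hibakluy]
  C Spirantization: [hibakluy] → [hivakluy]
  D Medial Vowel Deletion: [hivakluy] → [hvakly]
  E t-Assibilation: no change — [hvakly]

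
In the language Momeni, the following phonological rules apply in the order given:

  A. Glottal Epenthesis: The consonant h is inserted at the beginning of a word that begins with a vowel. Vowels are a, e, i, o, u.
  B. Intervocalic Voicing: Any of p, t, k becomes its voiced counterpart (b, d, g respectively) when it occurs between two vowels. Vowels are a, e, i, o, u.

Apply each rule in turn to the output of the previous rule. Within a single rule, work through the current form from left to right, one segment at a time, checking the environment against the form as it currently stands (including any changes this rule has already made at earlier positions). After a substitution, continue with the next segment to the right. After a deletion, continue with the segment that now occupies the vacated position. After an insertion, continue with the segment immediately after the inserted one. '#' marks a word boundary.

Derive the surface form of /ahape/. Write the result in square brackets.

A Glottal Epenthesis: [ahape] → [hahape]
B Intervocalic Voicing: [hahape] → [hahabe]

[hahabe]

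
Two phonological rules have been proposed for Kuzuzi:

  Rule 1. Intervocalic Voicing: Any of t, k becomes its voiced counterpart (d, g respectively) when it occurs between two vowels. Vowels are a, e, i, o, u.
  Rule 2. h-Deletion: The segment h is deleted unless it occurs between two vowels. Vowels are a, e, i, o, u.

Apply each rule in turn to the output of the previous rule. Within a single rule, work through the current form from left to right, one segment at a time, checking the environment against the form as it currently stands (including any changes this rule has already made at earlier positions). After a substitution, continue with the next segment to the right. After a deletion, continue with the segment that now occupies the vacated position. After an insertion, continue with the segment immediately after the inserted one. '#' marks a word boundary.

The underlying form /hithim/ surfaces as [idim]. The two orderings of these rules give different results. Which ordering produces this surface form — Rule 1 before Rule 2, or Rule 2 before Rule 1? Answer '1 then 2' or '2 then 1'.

Order 1 then 2:
  1 Intervocalic Voicing: no change — [hithim]
  2 h-Deletion: [hithim] → [itim]
  result: [itim]
Order 2 then 1:
  2 h-Deletion: [hithim] → [itim]
  1 Intervocalic Voicing: [itim] → [idim]
  result: [idim]

2 then 1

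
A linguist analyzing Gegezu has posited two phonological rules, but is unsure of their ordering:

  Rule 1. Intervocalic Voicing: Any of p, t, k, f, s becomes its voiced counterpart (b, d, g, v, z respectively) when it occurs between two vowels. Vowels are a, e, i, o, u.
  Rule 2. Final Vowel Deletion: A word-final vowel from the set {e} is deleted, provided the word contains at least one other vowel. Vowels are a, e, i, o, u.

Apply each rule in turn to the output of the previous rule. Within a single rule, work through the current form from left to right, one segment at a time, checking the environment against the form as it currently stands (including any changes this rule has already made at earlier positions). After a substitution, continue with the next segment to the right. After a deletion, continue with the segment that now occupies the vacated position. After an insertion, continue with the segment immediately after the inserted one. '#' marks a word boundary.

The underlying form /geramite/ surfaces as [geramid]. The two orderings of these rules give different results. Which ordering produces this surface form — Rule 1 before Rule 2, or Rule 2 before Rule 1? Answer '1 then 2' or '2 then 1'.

Order 1 then 2:
  1 Intervocalic Voicing: [geramite] → [geramide]
  2 Final Vowel Deletion: [geramide] → [geramid]
  result: [geramid]
Order 2 then 1:
  2 Final Vowel Deletion: [geramite] → [geramit]
  1 Intervocalic Voicing: no change — [geramit]
  result: [geramit]

1 then 2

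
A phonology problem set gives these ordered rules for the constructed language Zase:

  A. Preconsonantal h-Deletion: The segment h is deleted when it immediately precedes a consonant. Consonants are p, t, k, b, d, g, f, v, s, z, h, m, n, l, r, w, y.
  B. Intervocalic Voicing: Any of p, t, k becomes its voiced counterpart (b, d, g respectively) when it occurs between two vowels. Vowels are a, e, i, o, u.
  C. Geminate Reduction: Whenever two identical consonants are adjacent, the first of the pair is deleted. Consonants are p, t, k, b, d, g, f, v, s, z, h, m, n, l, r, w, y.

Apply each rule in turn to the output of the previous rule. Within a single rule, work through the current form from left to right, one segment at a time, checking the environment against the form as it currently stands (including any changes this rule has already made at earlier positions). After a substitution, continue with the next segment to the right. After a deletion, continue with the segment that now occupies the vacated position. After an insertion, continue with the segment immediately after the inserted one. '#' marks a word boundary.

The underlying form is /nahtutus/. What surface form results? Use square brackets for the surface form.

A Preconsonantal h-Deletion: [nahtutus] → [natutus]
B Intervocalic Voicing: [natutus] → [nadudus]
C Geminate Reduction: no change — [nadudus]

[nadudus]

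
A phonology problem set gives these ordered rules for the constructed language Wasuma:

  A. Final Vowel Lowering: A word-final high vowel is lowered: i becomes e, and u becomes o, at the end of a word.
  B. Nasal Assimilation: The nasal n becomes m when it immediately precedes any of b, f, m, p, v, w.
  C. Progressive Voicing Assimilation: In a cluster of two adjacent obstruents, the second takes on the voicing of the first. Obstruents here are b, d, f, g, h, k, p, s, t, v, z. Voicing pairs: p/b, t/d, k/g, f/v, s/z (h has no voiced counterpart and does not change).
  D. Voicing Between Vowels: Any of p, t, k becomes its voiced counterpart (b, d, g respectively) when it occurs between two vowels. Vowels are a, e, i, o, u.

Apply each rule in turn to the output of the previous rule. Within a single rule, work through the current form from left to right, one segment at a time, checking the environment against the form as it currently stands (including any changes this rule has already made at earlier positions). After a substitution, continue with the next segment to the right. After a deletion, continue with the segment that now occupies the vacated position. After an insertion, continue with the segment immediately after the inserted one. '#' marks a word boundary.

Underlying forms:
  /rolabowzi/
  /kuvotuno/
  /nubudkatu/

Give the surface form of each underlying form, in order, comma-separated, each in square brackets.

[rolabowze], [kuvoduno], [nubudgado]

/rolabowzi/:
  A Final Vowel Lowering: [rolabowzi] → [rolabowze]
  B Nasal Assimilation: no change — [rolabowze]
  C Progressive Voicing Assimilation: no change — [rolabowze]
  D Voicing Between Vowels: no change — [rolabowze]
/kuvotuno/:
  A Final Vowel Lowering: no change — [kuvotuno]
  B Nasal Assimilation: no change — [kuvotuno]
  C Progressive Voicing Assimilation: no change — [kuvotuno]
  D Voicing Between Vowels: [kuvotuno] → [kuvoduno]
/nubudkatu/:
  A Final Vowel Lowering: [nubudkatu] → [nubudkato]
  B Nasal Assimilation: no change — [nubudkato]
  C Progressive Voicing Assimilation: [nubudkato] → [nubudgato]
  D Voicing Between Vowels: [nubudgato] → [nubudgado]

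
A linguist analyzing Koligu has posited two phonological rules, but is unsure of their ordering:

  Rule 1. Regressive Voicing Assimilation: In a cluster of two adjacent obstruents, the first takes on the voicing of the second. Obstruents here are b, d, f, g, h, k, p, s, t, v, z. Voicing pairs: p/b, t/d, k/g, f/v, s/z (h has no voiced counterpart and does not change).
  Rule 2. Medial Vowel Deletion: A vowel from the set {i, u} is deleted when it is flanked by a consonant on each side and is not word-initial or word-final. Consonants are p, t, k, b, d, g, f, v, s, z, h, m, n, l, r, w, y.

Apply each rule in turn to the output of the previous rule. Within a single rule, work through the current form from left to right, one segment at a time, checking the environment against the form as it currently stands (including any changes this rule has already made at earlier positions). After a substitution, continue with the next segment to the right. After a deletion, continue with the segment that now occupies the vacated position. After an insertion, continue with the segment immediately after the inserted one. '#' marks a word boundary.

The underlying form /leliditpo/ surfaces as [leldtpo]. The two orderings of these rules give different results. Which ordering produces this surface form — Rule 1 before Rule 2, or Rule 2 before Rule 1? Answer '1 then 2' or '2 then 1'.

Order 1 then 2:
  1 Regressive Voicing Assimilation: no change — [leliditpo]
  2 Medial Vowel Deletion: [leliditpo] → [leldtpo]
  result: [leldtpo]
Order 2 then 1:
  2 Medial Vowel Deletion: [leliditpo] → [leldtpo]
  1 Regressive Voicing Assimilation: [leldtpo] → [lelttpo]
  result: [lelttpo]

1 then 2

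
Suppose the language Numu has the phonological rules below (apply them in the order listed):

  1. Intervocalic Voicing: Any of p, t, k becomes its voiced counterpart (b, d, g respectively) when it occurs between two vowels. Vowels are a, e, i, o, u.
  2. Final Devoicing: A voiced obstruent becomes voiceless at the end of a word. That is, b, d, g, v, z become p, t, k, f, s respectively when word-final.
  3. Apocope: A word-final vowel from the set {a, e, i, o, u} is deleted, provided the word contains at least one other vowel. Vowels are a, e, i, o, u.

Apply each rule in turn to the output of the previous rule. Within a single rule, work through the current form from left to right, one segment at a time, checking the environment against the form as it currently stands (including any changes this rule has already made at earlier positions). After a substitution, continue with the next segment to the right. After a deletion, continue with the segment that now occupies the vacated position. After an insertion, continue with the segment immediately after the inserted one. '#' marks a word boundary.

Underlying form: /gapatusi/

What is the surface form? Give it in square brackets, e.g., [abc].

[gabadus]

1 Intervocalic Voicing: [gapatusi] → [gabadusi]
2 Final Devoicing: no change — [gabadusi]
3 Apocope: [gabadusi] → [gabadus]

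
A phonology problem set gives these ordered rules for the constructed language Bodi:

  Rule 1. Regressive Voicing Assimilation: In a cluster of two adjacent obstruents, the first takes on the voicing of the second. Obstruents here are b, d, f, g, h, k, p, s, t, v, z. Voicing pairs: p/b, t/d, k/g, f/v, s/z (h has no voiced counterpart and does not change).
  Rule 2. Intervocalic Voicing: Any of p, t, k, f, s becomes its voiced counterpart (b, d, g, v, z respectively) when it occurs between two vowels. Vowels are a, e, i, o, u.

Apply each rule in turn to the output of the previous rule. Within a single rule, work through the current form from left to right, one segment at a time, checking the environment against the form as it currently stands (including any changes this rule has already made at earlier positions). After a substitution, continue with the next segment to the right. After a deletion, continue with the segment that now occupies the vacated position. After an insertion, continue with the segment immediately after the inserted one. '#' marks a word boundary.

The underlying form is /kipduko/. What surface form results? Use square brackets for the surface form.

[kibdugo]

Rule 1 Regressive Voicing Assimilation: [kipduko] → [kibduko]
Rule 2 Intervocalic Voicing: [kibduko] → [kibdugo]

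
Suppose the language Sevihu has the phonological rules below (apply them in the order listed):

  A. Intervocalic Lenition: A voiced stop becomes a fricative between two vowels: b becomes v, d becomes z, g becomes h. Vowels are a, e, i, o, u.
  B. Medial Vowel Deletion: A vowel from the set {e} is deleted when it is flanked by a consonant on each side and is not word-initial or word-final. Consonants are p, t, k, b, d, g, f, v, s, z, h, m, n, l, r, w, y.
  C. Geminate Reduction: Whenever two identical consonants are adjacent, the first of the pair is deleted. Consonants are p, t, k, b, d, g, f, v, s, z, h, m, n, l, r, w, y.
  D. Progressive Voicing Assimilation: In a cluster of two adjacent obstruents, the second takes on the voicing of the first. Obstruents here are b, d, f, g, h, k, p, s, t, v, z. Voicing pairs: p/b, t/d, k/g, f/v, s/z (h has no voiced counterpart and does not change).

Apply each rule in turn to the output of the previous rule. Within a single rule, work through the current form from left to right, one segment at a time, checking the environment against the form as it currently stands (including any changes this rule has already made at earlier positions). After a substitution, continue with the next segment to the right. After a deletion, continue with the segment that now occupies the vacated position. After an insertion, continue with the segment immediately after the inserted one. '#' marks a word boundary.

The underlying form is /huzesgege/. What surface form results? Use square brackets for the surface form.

A Intervocalic Lenition: [huzesgege] → [huzesgehe]
B Medial Vowel Deletion: [huzesgehe] → [huzsghe]
C Geminate Reduction: no change — [huzsghe]
D Progressive Voicing Assimilation: [huzsghe] → [huzzghe]

[huzzghe]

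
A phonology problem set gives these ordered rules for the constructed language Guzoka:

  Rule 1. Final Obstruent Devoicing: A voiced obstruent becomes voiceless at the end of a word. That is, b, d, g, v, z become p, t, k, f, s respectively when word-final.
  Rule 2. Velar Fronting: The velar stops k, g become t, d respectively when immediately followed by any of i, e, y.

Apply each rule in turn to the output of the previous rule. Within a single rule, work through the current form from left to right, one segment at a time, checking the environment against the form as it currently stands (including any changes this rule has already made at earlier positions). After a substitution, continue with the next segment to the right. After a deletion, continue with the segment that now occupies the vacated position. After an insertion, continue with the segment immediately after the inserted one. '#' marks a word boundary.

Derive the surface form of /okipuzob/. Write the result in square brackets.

Rule 1 Final Obstruent Devoicing: [okipuzob] → [okipuzop]
Rule 2 Velar Fronting: [okipuzop] → [otipuzop]

[otipuzop]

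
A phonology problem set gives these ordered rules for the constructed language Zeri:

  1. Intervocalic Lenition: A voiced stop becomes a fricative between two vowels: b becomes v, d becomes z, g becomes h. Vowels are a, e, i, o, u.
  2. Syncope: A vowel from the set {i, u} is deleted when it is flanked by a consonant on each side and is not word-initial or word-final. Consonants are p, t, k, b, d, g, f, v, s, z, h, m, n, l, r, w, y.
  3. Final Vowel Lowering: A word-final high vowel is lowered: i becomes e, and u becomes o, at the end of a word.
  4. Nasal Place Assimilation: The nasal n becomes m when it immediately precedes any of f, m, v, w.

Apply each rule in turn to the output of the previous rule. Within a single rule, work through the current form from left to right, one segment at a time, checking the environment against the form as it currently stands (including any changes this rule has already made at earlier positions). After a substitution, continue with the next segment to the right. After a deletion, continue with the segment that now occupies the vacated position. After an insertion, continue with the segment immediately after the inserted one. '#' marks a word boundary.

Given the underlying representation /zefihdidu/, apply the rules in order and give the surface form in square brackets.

[zefhdzo]

1 Intervocalic Lenition: [zefihdidu] → [zefihdizu]
2 Syncope: [zefihdizu] → [zefhdzu]
3 Final Vowel Lowering: [zefhdzu] → [zefhdzo]
4 Nasal Place Assimilation: no change — [zefhdzo]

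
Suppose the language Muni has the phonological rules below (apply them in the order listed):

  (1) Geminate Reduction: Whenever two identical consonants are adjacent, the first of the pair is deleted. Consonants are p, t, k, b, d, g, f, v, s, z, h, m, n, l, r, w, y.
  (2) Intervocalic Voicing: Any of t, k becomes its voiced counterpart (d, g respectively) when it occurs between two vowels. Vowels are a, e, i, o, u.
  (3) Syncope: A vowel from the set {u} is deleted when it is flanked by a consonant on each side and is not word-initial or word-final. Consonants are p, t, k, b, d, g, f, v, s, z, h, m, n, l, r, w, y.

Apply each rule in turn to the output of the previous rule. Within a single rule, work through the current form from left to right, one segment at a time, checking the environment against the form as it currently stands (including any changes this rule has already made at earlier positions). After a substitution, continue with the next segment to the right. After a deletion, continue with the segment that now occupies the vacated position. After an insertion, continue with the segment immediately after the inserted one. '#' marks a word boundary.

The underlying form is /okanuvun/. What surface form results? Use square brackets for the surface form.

[oganvn]

(1) Geminate Reduction: no change — [okanuvun]
(2) Intervocalic Voicing: [okanuvun] → [oganuvun]
(3) Syncope: [oganuvun] → [oganvn]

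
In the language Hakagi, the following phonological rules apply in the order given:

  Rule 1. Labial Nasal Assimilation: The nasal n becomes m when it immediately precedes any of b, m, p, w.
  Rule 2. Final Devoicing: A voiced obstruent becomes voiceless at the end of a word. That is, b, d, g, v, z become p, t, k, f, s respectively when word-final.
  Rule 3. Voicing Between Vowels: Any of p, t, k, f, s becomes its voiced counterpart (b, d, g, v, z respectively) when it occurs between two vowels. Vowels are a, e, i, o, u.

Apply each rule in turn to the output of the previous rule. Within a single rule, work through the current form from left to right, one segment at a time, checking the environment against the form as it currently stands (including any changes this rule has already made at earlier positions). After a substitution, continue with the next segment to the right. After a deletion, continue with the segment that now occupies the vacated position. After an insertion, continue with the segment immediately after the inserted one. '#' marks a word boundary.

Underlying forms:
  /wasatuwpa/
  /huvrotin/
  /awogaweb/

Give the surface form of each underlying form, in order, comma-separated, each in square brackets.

[wazaduwpa], [huvrodin], [awogawep]

/wasatuwpa/:
  Rule 1 Labial Nasal Assimilation: no change — [wasatuwpa]
  Rule 2 Final Devoicing: no change — [wasatuwpa]
  Rule 3 Voicing Between Vowels: [wasatuwpa] → [wazaduwpa]
/huvrotin/:
  Rule 1 Labial Nasal Assimilation: no change — [huvrotin]
  Rule 2 Final Devoicing: no change — [huvrotin]
  Rule 3 Voicing Between Vowels: [huvrotin] → [huvrodin]
/awogaweb/:
  Rule 1 Labial Nasal Assimilation: no change — [awogaweb]
  Rule 2 Final Devoicing: [awogaweb] → [awogawep]
  Rule 3 Voicing Between Vowels: no change — [awogawep]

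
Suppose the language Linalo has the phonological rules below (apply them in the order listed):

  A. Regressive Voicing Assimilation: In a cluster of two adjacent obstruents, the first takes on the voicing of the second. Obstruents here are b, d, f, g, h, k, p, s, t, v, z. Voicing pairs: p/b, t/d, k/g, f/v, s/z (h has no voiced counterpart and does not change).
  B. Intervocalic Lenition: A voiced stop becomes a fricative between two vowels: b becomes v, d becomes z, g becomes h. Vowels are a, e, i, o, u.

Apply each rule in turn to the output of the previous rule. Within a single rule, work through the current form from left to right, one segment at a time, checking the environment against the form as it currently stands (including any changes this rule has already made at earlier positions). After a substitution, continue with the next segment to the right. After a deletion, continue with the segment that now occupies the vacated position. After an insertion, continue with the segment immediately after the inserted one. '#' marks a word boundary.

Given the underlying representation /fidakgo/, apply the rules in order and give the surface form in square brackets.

A Regressive Voicing Assimilation: [fidakgo] → [fidaggo]
B Intervocalic Lenition: [fidaggo] → [fizaggo]

[fizaggo]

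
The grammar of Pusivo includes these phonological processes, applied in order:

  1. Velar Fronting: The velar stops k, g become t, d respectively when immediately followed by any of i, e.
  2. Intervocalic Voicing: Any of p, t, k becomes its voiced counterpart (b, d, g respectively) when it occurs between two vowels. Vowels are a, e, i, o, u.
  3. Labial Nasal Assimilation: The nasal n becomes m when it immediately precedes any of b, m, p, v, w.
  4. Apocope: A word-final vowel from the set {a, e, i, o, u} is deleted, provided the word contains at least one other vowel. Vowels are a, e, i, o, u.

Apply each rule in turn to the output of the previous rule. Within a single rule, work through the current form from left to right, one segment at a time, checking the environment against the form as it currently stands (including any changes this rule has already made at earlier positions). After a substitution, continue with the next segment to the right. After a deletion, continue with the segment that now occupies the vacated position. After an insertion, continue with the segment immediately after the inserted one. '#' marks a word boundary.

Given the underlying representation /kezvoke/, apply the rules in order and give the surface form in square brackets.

1 Velar Fronting: [kezvoke] → [tezvote]
2 Intervocalic Voicing: [tezvote] → [tezvode]
3 Labial Nasal Assimilation: no change — [tezvode]
4 Apocope: [tezvode] → [tezvod]

[tezvod]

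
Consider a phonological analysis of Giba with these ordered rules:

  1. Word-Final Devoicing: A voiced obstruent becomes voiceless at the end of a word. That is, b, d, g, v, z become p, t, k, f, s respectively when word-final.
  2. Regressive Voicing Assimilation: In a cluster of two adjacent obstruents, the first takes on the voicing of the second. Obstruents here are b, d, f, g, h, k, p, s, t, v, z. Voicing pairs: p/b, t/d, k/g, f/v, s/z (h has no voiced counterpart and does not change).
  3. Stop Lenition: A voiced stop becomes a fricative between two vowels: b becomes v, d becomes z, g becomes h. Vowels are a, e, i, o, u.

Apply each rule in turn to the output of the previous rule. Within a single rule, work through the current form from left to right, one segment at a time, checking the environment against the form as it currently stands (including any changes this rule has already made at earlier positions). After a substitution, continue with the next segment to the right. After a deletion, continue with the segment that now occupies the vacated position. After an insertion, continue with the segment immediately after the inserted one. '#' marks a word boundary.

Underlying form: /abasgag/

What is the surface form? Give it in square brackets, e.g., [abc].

1 Word-Final Devoicing: [abasgag] → [abasgak]
2 Regressive Voicing Assimilation: [abasgak] → [abazgak]
3 Stop Lenition: [abazgak] → [avazgak]

[avazgak]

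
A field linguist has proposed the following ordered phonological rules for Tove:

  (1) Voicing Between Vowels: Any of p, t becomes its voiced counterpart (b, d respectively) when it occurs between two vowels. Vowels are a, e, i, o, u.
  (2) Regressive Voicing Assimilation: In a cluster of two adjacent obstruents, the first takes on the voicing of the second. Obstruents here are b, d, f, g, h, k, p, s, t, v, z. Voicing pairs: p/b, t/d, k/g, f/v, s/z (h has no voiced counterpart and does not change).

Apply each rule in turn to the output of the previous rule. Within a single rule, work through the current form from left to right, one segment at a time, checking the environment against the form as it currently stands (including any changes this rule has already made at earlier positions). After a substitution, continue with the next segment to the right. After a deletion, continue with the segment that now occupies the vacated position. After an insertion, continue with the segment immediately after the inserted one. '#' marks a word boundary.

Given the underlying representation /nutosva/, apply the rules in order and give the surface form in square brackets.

(1) Voicing Between Vowels: [nutosva] → [nudosva]
(2) Regressive Voicing Assimilation: [nudosva] → [nudozva]

[nudozva]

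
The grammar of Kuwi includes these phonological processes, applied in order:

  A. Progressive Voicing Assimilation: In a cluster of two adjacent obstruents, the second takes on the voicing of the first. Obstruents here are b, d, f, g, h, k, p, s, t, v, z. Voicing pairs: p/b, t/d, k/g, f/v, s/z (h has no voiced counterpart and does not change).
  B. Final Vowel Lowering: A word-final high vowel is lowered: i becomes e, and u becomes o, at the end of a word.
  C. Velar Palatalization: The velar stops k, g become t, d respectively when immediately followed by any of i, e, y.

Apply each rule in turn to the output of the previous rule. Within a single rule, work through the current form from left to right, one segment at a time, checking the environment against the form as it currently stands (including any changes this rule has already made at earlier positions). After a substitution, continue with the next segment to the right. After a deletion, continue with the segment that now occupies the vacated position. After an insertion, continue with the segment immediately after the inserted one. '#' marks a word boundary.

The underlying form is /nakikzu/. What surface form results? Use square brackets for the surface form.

[natikso]

A Progressive Voicing Assimilation: [nakikzu] → [nakiksu]
B Final Vowel Lowering: [nakiksu] → [nakikso]
C Velar Palatalization: [nakikso] → [natikso]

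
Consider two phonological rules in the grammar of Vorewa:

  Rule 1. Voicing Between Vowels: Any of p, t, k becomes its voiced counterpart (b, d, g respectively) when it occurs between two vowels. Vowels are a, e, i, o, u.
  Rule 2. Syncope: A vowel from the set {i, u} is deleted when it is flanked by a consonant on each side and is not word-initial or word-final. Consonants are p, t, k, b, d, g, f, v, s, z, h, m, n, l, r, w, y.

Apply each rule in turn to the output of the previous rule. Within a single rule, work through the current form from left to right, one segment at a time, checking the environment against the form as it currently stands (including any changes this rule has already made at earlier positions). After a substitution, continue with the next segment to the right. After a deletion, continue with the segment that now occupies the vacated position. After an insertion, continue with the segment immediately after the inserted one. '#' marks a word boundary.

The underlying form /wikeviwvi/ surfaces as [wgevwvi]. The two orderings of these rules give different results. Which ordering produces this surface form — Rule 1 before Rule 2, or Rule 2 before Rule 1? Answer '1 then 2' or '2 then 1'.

Order 1 then 2:
  1 Voicing Between Vowels: [wikeviwvi] → [wigeviwvi]
  2 Syncope: [wigeviwvi] → [wgevwvi]
  result: [wgevwvi]
Order 2 then 1:
  2 Syncope: [wikeviwvi] → [wkevwvi]
  1 Voicing Between Vowels: no change — [wkevwvi]
  result: [wkevwvi]

1 then 2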